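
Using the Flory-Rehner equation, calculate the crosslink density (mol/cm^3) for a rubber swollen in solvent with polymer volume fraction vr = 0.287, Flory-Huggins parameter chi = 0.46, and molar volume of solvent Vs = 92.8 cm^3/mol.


ln(1 - vr) = ln(1 - 0.287) = -0.3383
Numerator = -((-0.3383) + 0.287 + 0.46 * 0.287^2) = 0.0134
Denominator = 92.8 * (0.287^(1/3) - 0.287/2) = 47.8960
nu = 0.0134 / 47.8960 = 2.7944e-04 mol/cm^3

2.7944e-04 mol/cm^3


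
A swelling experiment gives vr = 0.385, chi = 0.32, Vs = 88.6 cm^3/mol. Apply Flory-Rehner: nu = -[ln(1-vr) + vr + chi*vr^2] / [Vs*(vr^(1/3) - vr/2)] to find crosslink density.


ln(1 - vr) = ln(1 - 0.385) = -0.4861
Numerator = -((-0.4861) + 0.385 + 0.32 * 0.385^2) = 0.0537
Denominator = 88.6 * (0.385^(1/3) - 0.385/2) = 47.3991
nu = 0.0537 / 47.3991 = 0.0011 mol/cm^3

0.0011 mol/cm^3


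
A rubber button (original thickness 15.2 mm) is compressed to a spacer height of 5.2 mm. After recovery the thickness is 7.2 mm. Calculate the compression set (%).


CS = (t0 - recovered) / (t0 - ts) * 100
= (15.2 - 7.2) / (15.2 - 5.2) * 100
= 8.0 / 10.0 * 100
= 80.0%

80.0%


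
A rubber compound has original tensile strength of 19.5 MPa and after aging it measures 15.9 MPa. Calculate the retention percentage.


Retention = aged / original * 100
= 15.9 / 19.5 * 100
= 81.5%

81.5%


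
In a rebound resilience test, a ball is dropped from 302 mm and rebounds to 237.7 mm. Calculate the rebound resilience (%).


Resilience = h_rebound / h_drop * 100
= 237.7 / 302 * 100
= 78.7%

78.7%


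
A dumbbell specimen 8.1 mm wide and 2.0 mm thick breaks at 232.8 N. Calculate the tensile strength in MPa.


Area = width * thickness = 8.1 * 2.0 = 16.2 mm^2
TS = force / area = 232.8 / 16.2 = 14.37 MPa

14.37 MPa


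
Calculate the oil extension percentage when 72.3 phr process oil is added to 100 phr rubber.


Oil % = oil / (100 + oil) * 100
= 72.3 / (100 + 72.3) * 100
= 72.3 / 172.3 * 100
= 41.96%

41.96%


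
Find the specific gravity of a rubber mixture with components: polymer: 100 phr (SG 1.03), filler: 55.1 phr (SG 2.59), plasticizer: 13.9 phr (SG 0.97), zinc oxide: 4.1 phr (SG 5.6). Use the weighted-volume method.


Sum of weights = 173.1
Volume contributions:
  polymer: 100/1.03 = 97.0874
  filler: 55.1/2.59 = 21.2741
  plasticizer: 13.9/0.97 = 14.3299
  zinc oxide: 4.1/5.6 = 0.7321
Sum of volumes = 133.4235
SG = 173.1 / 133.4235 = 1.297

SG = 1.297


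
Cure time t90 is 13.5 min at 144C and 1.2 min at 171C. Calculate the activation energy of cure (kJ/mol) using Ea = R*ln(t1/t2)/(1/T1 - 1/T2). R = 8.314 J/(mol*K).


T1 = 417.15 K, T2 = 444.15 K
1/T1 - 1/T2 = 1.4573e-04
ln(t1/t2) = ln(13.5/1.2) = 2.4204
Ea = 8.314 * 2.4204 / 1.4573e-04 = 138085.9830 J/mol
Ea = 138.09 kJ/mol

138.09 kJ/mol


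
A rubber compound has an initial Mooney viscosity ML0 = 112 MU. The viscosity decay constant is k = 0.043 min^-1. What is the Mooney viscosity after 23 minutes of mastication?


ML = ML0 * exp(-k * t)
ML = 112 * exp(-0.043 * 23)
ML = 112 * 0.3719
ML = 41.66 MU

41.66 MU


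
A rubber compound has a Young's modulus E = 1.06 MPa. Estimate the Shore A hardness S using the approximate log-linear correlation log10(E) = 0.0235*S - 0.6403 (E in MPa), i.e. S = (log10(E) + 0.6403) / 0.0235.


log10(E) = 0.0235*S - 0.6403  =>  S = (log10(E) + 0.6403) / 0.0235
log10(1.06) = 0.025306
S = (0.025306 + 0.6403) / 0.0235 = 0.665606 / 0.0235
S = 28.3

Shore A = 28.3


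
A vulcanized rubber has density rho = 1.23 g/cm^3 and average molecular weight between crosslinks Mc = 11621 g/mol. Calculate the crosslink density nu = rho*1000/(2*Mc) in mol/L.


nu = rho * 1000 / (2 * Mc)
nu = 1.23 * 1000 / (2 * 11621)
nu = 1230.0 / 23242
nu = 0.0529 mol/L

0.0529 mol/L


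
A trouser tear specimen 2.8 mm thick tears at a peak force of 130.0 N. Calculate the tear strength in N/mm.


Tear strength = force / thickness
= 130.0 / 2.8
= 46.43 N/mm

46.43 N/mm


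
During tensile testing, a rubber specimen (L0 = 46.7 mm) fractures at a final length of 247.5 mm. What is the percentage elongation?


Elongation = (Lf - L0) / L0 * 100
= (247.5 - 46.7) / 46.7 * 100
= 200.8 / 46.7 * 100
= 430.0%

430.0%


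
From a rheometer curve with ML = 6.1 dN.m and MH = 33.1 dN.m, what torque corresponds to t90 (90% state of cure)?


M90 = ML + 0.9 * (MH - ML)
M90 = 6.1 + 0.9 * (33.1 - 6.1)
M90 = 6.1 + 0.9 * 27.0
M90 = 30.4 dN.m

30.4 dN.m


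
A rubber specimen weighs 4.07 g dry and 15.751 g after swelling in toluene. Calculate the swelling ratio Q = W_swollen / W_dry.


Q = W_swollen / W_dry
Q = 15.751 / 4.07
Q = 3.87

Q = 3.87


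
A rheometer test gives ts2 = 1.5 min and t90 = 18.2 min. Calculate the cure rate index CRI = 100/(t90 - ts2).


CRI = 100 / (t90 - ts2)
= 100 / (18.2 - 1.5)
= 100 / 16.7
= 5.99 min^-1

5.99 min^-1


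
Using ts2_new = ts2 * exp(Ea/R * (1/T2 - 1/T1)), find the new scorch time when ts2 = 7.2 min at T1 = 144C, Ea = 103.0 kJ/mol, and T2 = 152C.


Convert temperatures: T1 = 144 + 273.15 = 417.15 K, T2 = 152 + 273.15 = 425.15 K
ts2_new = 7.2 * exp(103000 / 8.314 * (1/425.15 - 1/417.15))
1/T2 - 1/T1 = -4.5108e-05
ts2_new = 4.12 min

4.12 min


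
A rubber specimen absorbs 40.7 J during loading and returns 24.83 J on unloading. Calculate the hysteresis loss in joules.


Hysteresis loss = loading - unloading
= 40.7 - 24.83
= 15.87 J

15.87 J


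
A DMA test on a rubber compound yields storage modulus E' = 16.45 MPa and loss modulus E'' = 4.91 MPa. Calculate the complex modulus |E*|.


|E*| = sqrt(E'^2 + E''^2)
= sqrt(16.45^2 + 4.91^2)
= sqrt(270.6025 + 24.1081)
= 17.167 MPa

17.167 MPa


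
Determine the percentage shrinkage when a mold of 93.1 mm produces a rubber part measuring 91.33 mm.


Shrinkage = (mold - part) / mold * 100
= (93.1 - 91.33) / 93.1 * 100
= 1.77 / 93.1 * 100
= 1.9%

1.9%


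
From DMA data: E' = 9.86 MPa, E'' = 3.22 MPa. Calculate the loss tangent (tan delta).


tan delta = E'' / E'
= 3.22 / 9.86
= 0.3266

tan delta = 0.3266


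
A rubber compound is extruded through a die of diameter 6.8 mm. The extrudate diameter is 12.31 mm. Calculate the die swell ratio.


Die swell ratio = D_extrudate / D_die
= 12.31 / 6.8
= 1.81

Die swell = 1.81


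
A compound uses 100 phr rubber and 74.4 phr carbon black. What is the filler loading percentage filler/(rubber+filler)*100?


Filler % = filler / (rubber + filler) * 100
= 74.4 / (100 + 74.4) * 100
= 74.4 / 174.4 * 100
= 42.66%

42.66%


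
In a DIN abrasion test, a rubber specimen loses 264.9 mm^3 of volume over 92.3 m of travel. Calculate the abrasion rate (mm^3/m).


Rate = volume_loss / distance
= 264.9 / 92.3
= 2.87 mm^3/m

2.87 mm^3/m


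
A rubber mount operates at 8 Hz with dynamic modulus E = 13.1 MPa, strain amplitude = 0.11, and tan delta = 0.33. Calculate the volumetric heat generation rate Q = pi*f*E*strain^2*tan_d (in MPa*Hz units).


Q = pi * f * E * strain^2 * tan_d
= pi * 8 * 13.1 * 0.11^2 * 0.33
= pi * 8 * 13.1 * 0.0121 * 0.33
= 1.3147

Q = 1.3147


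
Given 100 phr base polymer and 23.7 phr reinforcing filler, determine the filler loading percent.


Filler % = filler / (rubber + filler) * 100
= 23.7 / (100 + 23.7) * 100
= 23.7 / 123.7 * 100
= 19.16%

19.16%


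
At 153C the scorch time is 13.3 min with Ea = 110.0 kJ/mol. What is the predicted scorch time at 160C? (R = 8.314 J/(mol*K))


Convert temperatures: T1 = 153 + 273.15 = 426.15 K, T2 = 160 + 273.15 = 433.15 K
ts2_new = 13.3 * exp(110000 / 8.314 * (1/433.15 - 1/426.15))
1/T2 - 1/T1 = -3.7923e-05
ts2_new = 8.05 min

8.05 min


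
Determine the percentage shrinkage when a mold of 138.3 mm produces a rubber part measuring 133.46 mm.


Shrinkage = (mold - part) / mold * 100
= (138.3 - 133.46) / 138.3 * 100
= 4.84 / 138.3 * 100
= 3.5%

3.5%


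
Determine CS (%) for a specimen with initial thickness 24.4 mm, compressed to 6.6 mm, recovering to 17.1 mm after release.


CS = (t0 - recovered) / (t0 - ts) * 100
= (24.4 - 17.1) / (24.4 - 6.6) * 100
= 7.3 / 17.8 * 100
= 41.0%

41.0%


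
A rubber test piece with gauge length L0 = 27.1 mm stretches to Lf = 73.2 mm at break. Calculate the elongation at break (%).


Elongation = (Lf - L0) / L0 * 100
= (73.2 - 27.1) / 27.1 * 100
= 46.1 / 27.1 * 100
= 170.1%

170.1%


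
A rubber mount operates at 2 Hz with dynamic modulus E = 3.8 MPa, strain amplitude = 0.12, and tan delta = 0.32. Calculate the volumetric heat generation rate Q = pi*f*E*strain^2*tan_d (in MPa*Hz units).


Q = pi * f * E * strain^2 * tan_d
= pi * 2 * 3.8 * 0.12^2 * 0.32
= pi * 2 * 3.8 * 0.0144 * 0.32
= 0.1100

Q = 0.1100


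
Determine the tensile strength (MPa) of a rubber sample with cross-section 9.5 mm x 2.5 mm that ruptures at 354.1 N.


Area = width * thickness = 9.5 * 2.5 = 23.75 mm^2
TS = force / area = 354.1 / 23.75 = 14.91 MPa

14.91 MPa


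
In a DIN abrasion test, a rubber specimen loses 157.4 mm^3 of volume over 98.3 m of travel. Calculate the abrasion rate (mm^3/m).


Rate = volume_loss / distance
= 157.4 / 98.3
= 1.601 mm^3/m

1.601 mm^3/m


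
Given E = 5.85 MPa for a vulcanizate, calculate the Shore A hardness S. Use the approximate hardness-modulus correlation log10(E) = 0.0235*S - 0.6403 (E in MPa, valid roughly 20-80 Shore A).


log10(E) = 0.0235*S - 0.6403  =>  S = (log10(E) + 0.6403) / 0.0235
log10(5.85) = 0.767156
S = (0.767156 + 0.6403) / 0.0235 = 1.407456 / 0.0235
S = 59.9

Shore A = 59.9


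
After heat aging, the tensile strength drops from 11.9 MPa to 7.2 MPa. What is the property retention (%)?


Retention = aged / original * 100
= 7.2 / 11.9 * 100
= 60.5%

60.5%


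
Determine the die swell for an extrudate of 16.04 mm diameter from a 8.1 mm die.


Die swell ratio = D_extrudate / D_die
= 16.04 / 8.1
= 1.98

Die swell = 1.98


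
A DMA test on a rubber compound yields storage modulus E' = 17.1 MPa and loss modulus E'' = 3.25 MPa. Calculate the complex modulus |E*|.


|E*| = sqrt(E'^2 + E''^2)
= sqrt(17.1^2 + 3.25^2)
= sqrt(292.4100 + 10.5625)
= 17.406 MPa

17.406 MPa


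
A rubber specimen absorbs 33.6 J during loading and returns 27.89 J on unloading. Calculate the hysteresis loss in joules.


Hysteresis loss = loading - unloading
= 33.6 - 27.89
= 5.71 J

5.71 J


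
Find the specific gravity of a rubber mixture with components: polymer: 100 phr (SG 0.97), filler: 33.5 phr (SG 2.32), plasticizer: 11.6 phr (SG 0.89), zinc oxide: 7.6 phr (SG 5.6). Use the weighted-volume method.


Sum of weights = 152.7
Volume contributions:
  polymer: 100/0.97 = 103.0928
  filler: 33.5/2.32 = 14.4397
  plasticizer: 11.6/0.89 = 13.0337
  zinc oxide: 7.6/5.6 = 1.3571
Sum of volumes = 131.9233
SG = 152.7 / 131.9233 = 1.157

SG = 1.157


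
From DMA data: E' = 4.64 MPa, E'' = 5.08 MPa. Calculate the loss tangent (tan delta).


tan delta = E'' / E'
= 5.08 / 4.64
= 1.0948

tan delta = 1.0948


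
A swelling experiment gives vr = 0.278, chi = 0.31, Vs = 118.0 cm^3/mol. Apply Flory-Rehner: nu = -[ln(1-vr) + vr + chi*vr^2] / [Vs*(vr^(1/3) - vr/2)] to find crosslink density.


ln(1 - vr) = ln(1 - 0.278) = -0.3257
Numerator = -((-0.3257) + 0.278 + 0.31 * 0.278^2) = 0.0238
Denominator = 118.0 * (0.278^(1/3) - 0.278/2) = 60.6109
nu = 0.0238 / 60.6109 = 3.9221e-04 mol/cm^3

3.9221e-04 mol/cm^3


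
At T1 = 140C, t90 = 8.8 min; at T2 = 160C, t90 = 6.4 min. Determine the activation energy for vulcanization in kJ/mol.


T1 = 413.15 K, T2 = 433.15 K
1/T1 - 1/T2 = 1.1176e-04
ln(t1/t2) = ln(8.8/6.4) = 0.3185
Ea = 8.314 * 0.3185 / 1.1176e-04 = 23690.4026 J/mol
Ea = 23.69 kJ/mol

23.69 kJ/mol


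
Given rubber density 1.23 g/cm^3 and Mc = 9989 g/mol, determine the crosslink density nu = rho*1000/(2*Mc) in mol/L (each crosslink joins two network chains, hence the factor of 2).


nu = rho * 1000 / (2 * Mc)
nu = 1.23 * 1000 / (2 * 9989)
nu = 1230.0 / 19978
nu = 0.0616 mol/L

0.0616 mol/L


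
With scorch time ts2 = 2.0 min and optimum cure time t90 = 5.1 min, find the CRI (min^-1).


CRI = 100 / (t90 - ts2)
= 100 / (5.1 - 2.0)
= 100 / 3.1
= 32.26 min^-1

32.26 min^-1


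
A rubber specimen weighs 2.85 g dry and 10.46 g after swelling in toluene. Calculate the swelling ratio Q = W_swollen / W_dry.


Q = W_swollen / W_dry
Q = 10.46 / 2.85
Q = 3.67

Q = 3.67


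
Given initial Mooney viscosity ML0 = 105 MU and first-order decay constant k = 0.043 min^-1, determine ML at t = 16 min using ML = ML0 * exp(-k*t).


ML = ML0 * exp(-k * t)
ML = 105 * exp(-0.043 * 16)
ML = 105 * 0.5026
ML = 52.77 MU

52.77 MU


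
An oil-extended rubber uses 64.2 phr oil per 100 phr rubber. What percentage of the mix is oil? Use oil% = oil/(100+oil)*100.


Oil % = oil / (100 + oil) * 100
= 64.2 / (100 + 64.2) * 100
= 64.2 / 164.2 * 100
= 39.1%

39.1%


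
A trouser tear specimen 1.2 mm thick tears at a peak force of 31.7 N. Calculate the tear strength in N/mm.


Tear strength = force / thickness
= 31.7 / 1.2
= 26.42 N/mm

26.42 N/mm


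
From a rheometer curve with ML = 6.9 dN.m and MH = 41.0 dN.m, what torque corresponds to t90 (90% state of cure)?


M90 = ML + 0.9 * (MH - ML)
M90 = 6.9 + 0.9 * (41.0 - 6.9)
M90 = 6.9 + 0.9 * 34.1
M90 = 37.59 dN.m

37.59 dN.m


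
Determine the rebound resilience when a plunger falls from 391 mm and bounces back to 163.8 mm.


Resilience = h_rebound / h_drop * 100
= 163.8 / 391 * 100
= 41.9%

41.9%


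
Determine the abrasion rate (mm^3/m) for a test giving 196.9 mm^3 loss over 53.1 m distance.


Rate = volume_loss / distance
= 196.9 / 53.1
= 3.708 mm^3/m

3.708 mm^3/m


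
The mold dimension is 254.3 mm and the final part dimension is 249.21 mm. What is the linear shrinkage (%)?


Shrinkage = (mold - part) / mold * 100
= (254.3 - 249.21) / 254.3 * 100
= 5.09 / 254.3 * 100
= 2.0%

2.0%


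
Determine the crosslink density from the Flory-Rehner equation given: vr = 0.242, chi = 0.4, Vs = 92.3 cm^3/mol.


ln(1 - vr) = ln(1 - 0.242) = -0.2771
Numerator = -((-0.2771) + 0.242 + 0.4 * 0.242^2) = 0.0116
Denominator = 92.3 * (0.242^(1/3) - 0.242/2) = 46.3501
nu = 0.0116 / 46.3501 = 2.5127e-04 mol/cm^3

2.5127e-04 mol/cm^3


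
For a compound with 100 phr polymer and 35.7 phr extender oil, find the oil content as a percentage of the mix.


Oil % = oil / (100 + oil) * 100
= 35.7 / (100 + 35.7) * 100
= 35.7 / 135.7 * 100
= 26.31%

26.31%


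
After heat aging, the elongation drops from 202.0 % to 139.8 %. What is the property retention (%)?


Retention = aged / original * 100
= 139.8 / 202.0 * 100
= 69.2%

69.2%


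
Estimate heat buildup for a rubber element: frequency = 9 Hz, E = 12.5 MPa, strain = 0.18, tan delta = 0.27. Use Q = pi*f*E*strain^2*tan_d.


Q = pi * f * E * strain^2 * tan_d
= pi * 9 * 12.5 * 0.18^2 * 0.27
= pi * 9 * 12.5 * 0.0324 * 0.27
= 3.0918

Q = 3.0918


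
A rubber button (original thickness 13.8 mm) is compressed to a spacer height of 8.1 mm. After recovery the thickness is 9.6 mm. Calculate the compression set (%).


CS = (t0 - recovered) / (t0 - ts) * 100
= (13.8 - 9.6) / (13.8 - 8.1) * 100
= 4.2 / 5.7 * 100
= 73.7%

73.7%


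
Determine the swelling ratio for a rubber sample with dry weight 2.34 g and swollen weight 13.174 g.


Q = W_swollen / W_dry
Q = 13.174 / 2.34
Q = 5.63

Q = 5.63


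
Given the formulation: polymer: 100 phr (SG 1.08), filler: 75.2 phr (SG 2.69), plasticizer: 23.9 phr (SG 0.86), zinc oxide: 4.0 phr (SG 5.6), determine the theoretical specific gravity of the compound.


Sum of weights = 203.1
Volume contributions:
  polymer: 100/1.08 = 92.5926
  filler: 75.2/2.69 = 27.9554
  plasticizer: 23.9/0.86 = 27.7907
  zinc oxide: 4.0/5.6 = 0.7143
Sum of volumes = 149.0530
SG = 203.1 / 149.0530 = 1.363

SG = 1.363


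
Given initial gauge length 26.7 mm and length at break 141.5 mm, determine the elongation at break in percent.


Elongation = (Lf - L0) / L0 * 100
= (141.5 - 26.7) / 26.7 * 100
= 114.8 / 26.7 * 100
= 430.0%

430.0%


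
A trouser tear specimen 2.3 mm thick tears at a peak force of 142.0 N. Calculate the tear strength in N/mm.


Tear strength = force / thickness
= 142.0 / 2.3
= 61.74 N/mm

61.74 N/mm


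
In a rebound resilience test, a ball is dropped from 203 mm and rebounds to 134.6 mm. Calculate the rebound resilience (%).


Resilience = h_rebound / h_drop * 100
= 134.6 / 203 * 100
= 66.3%

66.3%


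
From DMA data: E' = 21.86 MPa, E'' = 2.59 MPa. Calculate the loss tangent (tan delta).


tan delta = E'' / E'
= 2.59 / 21.86
= 0.1185

tan delta = 0.1185


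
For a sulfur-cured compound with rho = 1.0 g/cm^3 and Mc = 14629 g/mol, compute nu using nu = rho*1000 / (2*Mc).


nu = rho * 1000 / (2 * Mc)
nu = 1.0 * 1000 / (2 * 14629)
nu = 1000.0 / 29258
nu = 0.0342 mol/L

0.0342 mol/L


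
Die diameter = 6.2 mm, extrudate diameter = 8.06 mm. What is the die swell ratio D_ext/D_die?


Die swell ratio = D_extrudate / D_die
= 8.06 / 6.2
= 1.3

Die swell = 1.3


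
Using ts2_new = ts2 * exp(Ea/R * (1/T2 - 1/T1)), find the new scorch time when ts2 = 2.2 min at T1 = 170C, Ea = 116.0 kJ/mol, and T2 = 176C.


Convert temperatures: T1 = 170 + 273.15 = 443.15 K, T2 = 176 + 273.15 = 449.15 K
ts2_new = 2.2 * exp(116000 / 8.314 * (1/449.15 - 1/443.15))
1/T2 - 1/T1 = -3.0145e-05
ts2_new = 1.44 min

1.44 min


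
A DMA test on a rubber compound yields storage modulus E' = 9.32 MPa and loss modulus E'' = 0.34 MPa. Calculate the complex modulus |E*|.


|E*| = sqrt(E'^2 + E''^2)
= sqrt(9.32^2 + 0.34^2)
= sqrt(86.8624 + 0.1156)
= 9.326 MPa

9.326 MPa


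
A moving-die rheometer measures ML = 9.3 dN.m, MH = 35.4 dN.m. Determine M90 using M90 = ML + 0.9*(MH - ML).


M90 = ML + 0.9 * (MH - ML)
M90 = 9.3 + 0.9 * (35.4 - 9.3)
M90 = 9.3 + 0.9 * 26.1
M90 = 32.79 dN.m

32.79 dN.m


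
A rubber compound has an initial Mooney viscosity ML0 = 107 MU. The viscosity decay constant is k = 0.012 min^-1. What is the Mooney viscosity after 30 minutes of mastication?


ML = ML0 * exp(-k * t)
ML = 107 * exp(-0.012 * 30)
ML = 107 * 0.6977
ML = 74.65 MU

74.65 MU


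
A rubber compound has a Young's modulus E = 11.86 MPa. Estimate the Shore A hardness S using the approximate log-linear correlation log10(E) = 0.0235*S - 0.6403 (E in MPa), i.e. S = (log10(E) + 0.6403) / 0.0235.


log10(E) = 0.0235*S - 0.6403  =>  S = (log10(E) + 0.6403) / 0.0235
log10(11.86) = 1.074085
S = (1.074085 + 0.6403) / 0.0235 = 1.714385 / 0.0235
S = 73.0

Shore A = 73.0


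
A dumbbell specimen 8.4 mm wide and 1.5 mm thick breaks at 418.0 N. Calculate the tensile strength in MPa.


Area = width * thickness = 8.4 * 1.5 = 12.6 mm^2
TS = force / area = 418.0 / 12.6 = 33.17 MPa

33.17 MPa


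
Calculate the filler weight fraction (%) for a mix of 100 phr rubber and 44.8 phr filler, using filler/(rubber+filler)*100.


Filler % = filler / (rubber + filler) * 100
= 44.8 / (100 + 44.8) * 100
= 44.8 / 144.8 * 100
= 30.94%

30.94%


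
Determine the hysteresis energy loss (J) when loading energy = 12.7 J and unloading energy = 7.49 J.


Hysteresis loss = loading - unloading
= 12.7 - 7.49
= 5.21 J

5.21 J


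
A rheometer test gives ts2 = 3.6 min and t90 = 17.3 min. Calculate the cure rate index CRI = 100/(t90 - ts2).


CRI = 100 / (t90 - ts2)
= 100 / (17.3 - 3.6)
= 100 / 13.7
= 7.3 min^-1

7.3 min^-1


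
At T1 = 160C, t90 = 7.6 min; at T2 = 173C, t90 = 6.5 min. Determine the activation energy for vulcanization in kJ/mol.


T1 = 433.15 K, T2 = 446.15 K
1/T1 - 1/T2 = 6.7270e-05
ln(t1/t2) = ln(7.6/6.5) = 0.1563
Ea = 8.314 * 0.1563 / 6.7270e-05 = 19322.9244 J/mol
Ea = 19.32 kJ/mol

19.32 kJ/mol


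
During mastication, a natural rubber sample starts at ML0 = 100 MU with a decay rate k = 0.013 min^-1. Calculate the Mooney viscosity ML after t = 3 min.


ML = ML0 * exp(-k * t)
ML = 100 * exp(-0.013 * 3)
ML = 100 * 0.9618
ML = 96.18 MU

96.18 MU


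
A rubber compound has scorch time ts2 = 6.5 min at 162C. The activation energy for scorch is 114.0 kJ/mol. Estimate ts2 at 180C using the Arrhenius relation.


Convert temperatures: T1 = 162 + 273.15 = 435.15 K, T2 = 180 + 273.15 = 453.15 K
ts2_new = 6.5 * exp(114000 / 8.314 * (1/453.15 - 1/435.15))
1/T2 - 1/T1 = -9.1283e-05
ts2_new = 1.86 min

1.86 min


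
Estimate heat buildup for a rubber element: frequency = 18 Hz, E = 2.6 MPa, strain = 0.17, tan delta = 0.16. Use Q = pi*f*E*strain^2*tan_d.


Q = pi * f * E * strain^2 * tan_d
= pi * 18 * 2.6 * 0.17^2 * 0.16
= pi * 18 * 2.6 * 0.0289 * 0.16
= 0.6799

Q = 0.6799


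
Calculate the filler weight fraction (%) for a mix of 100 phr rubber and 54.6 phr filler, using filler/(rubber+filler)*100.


Filler % = filler / (rubber + filler) * 100
= 54.6 / (100 + 54.6) * 100
= 54.6 / 154.6 * 100
= 35.32%

35.32%


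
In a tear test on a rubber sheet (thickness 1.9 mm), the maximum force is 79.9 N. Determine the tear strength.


Tear strength = force / thickness
= 79.9 / 1.9
= 42.05 N/mm

42.05 N/mm


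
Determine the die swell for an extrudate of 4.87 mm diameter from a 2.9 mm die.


Die swell ratio = D_extrudate / D_die
= 4.87 / 2.9
= 1.679

Die swell = 1.679


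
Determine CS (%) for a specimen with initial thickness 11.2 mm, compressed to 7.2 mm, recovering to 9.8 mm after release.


CS = (t0 - recovered) / (t0 - ts) * 100
= (11.2 - 9.8) / (11.2 - 7.2) * 100
= 1.4 / 4.0 * 100
= 35.0%

35.0%


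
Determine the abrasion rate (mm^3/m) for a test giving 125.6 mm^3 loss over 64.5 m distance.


Rate = volume_loss / distance
= 125.6 / 64.5
= 1.947 mm^3/m

1.947 mm^3/m


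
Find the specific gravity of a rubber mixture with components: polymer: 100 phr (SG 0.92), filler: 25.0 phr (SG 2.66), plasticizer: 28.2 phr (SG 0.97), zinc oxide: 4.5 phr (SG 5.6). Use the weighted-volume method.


Sum of weights = 157.7
Volume contributions:
  polymer: 100/0.92 = 108.6957
  filler: 25.0/2.66 = 9.3985
  plasticizer: 28.2/0.97 = 29.0722
  zinc oxide: 4.5/5.6 = 0.8036
Sum of volumes = 147.9699
SG = 157.7 / 147.9699 = 1.066

SG = 1.066


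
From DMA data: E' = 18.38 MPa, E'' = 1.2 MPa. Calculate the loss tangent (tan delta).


tan delta = E'' / E'
= 1.2 / 18.38
= 0.0653

tan delta = 0.0653


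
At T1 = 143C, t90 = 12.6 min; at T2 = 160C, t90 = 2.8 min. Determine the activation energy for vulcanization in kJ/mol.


T1 = 416.15 K, T2 = 433.15 K
1/T1 - 1/T2 = 9.4311e-05
ln(t1/t2) = ln(12.6/2.8) = 1.5041
Ea = 8.314 * 1.5041 / 9.4311e-05 = 132592.6655 J/mol
Ea = 132.59 kJ/mol

132.59 kJ/mol


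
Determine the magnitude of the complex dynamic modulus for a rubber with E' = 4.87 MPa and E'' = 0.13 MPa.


|E*| = sqrt(E'^2 + E''^2)
= sqrt(4.87^2 + 0.13^2)
= sqrt(23.7169 + 0.0169)
= 4.872 MPa

4.872 MPa


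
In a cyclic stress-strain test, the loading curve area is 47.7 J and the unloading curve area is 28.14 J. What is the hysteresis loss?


Hysteresis loss = loading - unloading
= 47.7 - 28.14
= 19.56 J

19.56 J


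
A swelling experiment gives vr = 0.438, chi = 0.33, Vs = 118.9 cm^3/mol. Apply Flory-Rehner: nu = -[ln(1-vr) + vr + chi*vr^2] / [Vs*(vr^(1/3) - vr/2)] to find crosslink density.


ln(1 - vr) = ln(1 - 0.438) = -0.5763
Numerator = -((-0.5763) + 0.438 + 0.33 * 0.438^2) = 0.0749
Denominator = 118.9 * (0.438^(1/3) - 0.438/2) = 64.2579
nu = 0.0749 / 64.2579 = 0.0012 mol/cm^3

0.0012 mol/cm^3


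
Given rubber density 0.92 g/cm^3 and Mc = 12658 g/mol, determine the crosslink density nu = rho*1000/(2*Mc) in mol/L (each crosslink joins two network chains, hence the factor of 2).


nu = rho * 1000 / (2 * Mc)
nu = 0.92 * 1000 / (2 * 12658)
nu = 920.0 / 25316
nu = 0.0363 mol/L

0.0363 mol/L


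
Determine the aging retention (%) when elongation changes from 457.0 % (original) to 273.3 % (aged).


Retention = aged / original * 100
= 273.3 / 457.0 * 100
= 59.8%

59.8%


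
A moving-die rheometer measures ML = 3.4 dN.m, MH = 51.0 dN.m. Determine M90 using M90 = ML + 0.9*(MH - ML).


M90 = ML + 0.9 * (MH - ML)
M90 = 3.4 + 0.9 * (51.0 - 3.4)
M90 = 3.4 + 0.9 * 47.6
M90 = 46.24 dN.m

46.24 dN.m


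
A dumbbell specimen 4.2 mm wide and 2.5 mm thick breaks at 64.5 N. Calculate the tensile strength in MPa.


Area = width * thickness = 4.2 * 2.5 = 10.5 mm^2
TS = force / area = 64.5 / 10.5 = 6.14 MPa

6.14 MPa


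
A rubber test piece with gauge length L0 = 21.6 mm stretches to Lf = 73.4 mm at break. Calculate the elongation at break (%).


Elongation = (Lf - L0) / L0 * 100
= (73.4 - 21.6) / 21.6 * 100
= 51.8 / 21.6 * 100
= 239.8%

239.8%


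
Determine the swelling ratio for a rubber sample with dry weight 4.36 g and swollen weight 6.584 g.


Q = W_swollen / W_dry
Q = 6.584 / 4.36
Q = 1.51

Q = 1.51


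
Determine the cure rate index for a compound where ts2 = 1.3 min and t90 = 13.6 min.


CRI = 100 / (t90 - ts2)
= 100 / (13.6 - 1.3)
= 100 / 12.3
= 8.13 min^-1

8.13 min^-1


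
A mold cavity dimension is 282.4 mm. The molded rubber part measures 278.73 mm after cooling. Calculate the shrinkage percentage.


Shrinkage = (mold - part) / mold * 100
= (282.4 - 278.73) / 282.4 * 100
= 3.67 / 282.4 * 100
= 1.3%

1.3%


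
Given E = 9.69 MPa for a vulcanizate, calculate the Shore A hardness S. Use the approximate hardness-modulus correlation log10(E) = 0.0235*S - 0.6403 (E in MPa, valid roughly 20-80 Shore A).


log10(E) = 0.0235*S - 0.6403  =>  S = (log10(E) + 0.6403) / 0.0235
log10(9.69) = 0.986324
S = (0.986324 + 0.6403) / 0.0235 = 1.626624 / 0.0235
S = 69.2

Shore A = 69.2


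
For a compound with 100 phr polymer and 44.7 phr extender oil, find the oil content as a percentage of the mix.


Oil % = oil / (100 + oil) * 100
= 44.7 / (100 + 44.7) * 100
= 44.7 / 144.7 * 100
= 30.89%

30.89%


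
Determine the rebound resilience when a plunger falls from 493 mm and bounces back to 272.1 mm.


Resilience = h_rebound / h_drop * 100
= 272.1 / 493 * 100
= 55.2%

55.2%


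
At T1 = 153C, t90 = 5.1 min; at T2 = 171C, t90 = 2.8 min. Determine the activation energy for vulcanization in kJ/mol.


T1 = 426.15 K, T2 = 444.15 K
1/T1 - 1/T2 = 9.5100e-05
ln(t1/t2) = ln(5.1/2.8) = 0.5996
Ea = 8.314 * 0.5996 / 9.5100e-05 = 52421.1564 J/mol
Ea = 52.42 kJ/mol

52.42 kJ/mol


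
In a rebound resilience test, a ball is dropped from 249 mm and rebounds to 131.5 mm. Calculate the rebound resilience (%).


Resilience = h_rebound / h_drop * 100
= 131.5 / 249 * 100
= 52.8%

52.8%


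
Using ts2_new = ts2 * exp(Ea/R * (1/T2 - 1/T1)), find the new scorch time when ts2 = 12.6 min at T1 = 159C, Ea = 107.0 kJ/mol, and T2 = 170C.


Convert temperatures: T1 = 159 + 273.15 = 432.15 K, T2 = 170 + 273.15 = 443.15 K
ts2_new = 12.6 * exp(107000 / 8.314 * (1/443.15 - 1/432.15))
1/T2 - 1/T1 = -5.7439e-05
ts2_new = 6.02 min

6.02 min


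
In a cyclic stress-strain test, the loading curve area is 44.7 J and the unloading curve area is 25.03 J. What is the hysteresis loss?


Hysteresis loss = loading - unloading
= 44.7 - 25.03
= 19.67 J

19.67 J


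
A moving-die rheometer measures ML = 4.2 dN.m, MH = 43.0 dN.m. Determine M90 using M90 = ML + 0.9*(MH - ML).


M90 = ML + 0.9 * (MH - ML)
M90 = 4.2 + 0.9 * (43.0 - 4.2)
M90 = 4.2 + 0.9 * 38.8
M90 = 39.12 dN.m

39.12 dN.m


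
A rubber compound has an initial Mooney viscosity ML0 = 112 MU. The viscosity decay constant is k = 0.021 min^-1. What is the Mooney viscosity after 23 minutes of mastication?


ML = ML0 * exp(-k * t)
ML = 112 * exp(-0.021 * 23)
ML = 112 * 0.6169
ML = 69.1 MU

69.1 MU


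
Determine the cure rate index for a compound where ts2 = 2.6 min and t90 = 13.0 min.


CRI = 100 / (t90 - ts2)
= 100 / (13.0 - 2.6)
= 100 / 10.4
= 9.62 min^-1

9.62 min^-1


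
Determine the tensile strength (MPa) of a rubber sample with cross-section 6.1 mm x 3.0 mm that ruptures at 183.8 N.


Area = width * thickness = 6.1 * 3.0 = 18.3 mm^2
TS = force / area = 183.8 / 18.3 = 10.04 MPa

10.04 MPa


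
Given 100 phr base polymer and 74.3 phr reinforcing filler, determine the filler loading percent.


Filler % = filler / (rubber + filler) * 100
= 74.3 / (100 + 74.3) * 100
= 74.3 / 174.3 * 100
= 42.63%

42.63%


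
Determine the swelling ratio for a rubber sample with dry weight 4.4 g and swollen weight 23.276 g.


Q = W_swollen / W_dry
Q = 23.276 / 4.4
Q = 5.29

Q = 5.29


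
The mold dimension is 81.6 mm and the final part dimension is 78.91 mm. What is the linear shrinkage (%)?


Shrinkage = (mold - part) / mold * 100
= (81.6 - 78.91) / 81.6 * 100
= 2.69 / 81.6 * 100
= 3.3%

3.3%


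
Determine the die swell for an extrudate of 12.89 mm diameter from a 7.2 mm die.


Die swell ratio = D_extrudate / D_die
= 12.89 / 7.2
= 1.79

Die swell = 1.79


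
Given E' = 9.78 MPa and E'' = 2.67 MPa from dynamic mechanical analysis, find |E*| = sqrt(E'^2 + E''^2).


|E*| = sqrt(E'^2 + E''^2)
= sqrt(9.78^2 + 2.67^2)
= sqrt(95.6484 + 7.1289)
= 10.138 MPa

10.138 MPa


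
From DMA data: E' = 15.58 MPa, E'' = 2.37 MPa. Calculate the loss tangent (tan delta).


tan delta = E'' / E'
= 2.37 / 15.58
= 0.1521

tan delta = 0.1521


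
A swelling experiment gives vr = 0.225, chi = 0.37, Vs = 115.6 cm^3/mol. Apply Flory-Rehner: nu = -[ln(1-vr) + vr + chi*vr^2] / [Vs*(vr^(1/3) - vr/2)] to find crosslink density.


ln(1 - vr) = ln(1 - 0.225) = -0.2549
Numerator = -((-0.2549) + 0.225 + 0.37 * 0.225^2) = 0.0112
Denominator = 115.6 * (0.225^(1/3) - 0.225/2) = 57.3053
nu = 0.0112 / 57.3053 = 1.9476e-04 mol/cm^3

1.9476e-04 mol/cm^3


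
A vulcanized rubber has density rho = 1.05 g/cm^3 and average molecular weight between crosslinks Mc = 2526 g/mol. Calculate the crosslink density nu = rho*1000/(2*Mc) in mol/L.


nu = rho * 1000 / (2 * Mc)
nu = 1.05 * 1000 / (2 * 2526)
nu = 1050.0 / 5052
nu = 0.2078 mol/L

0.2078 mol/L


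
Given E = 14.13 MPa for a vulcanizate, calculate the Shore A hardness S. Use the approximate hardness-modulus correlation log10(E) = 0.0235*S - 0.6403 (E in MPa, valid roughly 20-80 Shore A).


log10(E) = 0.0235*S - 0.6403  =>  S = (log10(E) + 0.6403) / 0.0235
log10(14.13) = 1.150142
S = (1.150142 + 0.6403) / 0.0235 = 1.790442 / 0.0235
S = 76.2

Shore A = 76.2


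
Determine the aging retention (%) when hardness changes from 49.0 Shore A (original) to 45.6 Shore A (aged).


Retention = aged / original * 100
= 45.6 / 49.0 * 100
= 93.1%

93.1%


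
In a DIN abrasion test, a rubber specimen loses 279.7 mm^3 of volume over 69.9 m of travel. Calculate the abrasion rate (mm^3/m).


Rate = volume_loss / distance
= 279.7 / 69.9
= 4.001 mm^3/m

4.001 mm^3/m


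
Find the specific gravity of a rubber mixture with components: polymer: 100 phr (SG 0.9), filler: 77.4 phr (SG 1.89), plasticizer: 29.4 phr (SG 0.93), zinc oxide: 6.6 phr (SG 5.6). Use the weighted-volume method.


Sum of weights = 213.4
Volume contributions:
  polymer: 100/0.9 = 111.1111
  filler: 77.4/1.89 = 40.9524
  plasticizer: 29.4/0.93 = 31.6129
  zinc oxide: 6.6/5.6 = 1.1786
Sum of volumes = 184.8550
SG = 213.4 / 184.8550 = 1.154

SG = 1.154


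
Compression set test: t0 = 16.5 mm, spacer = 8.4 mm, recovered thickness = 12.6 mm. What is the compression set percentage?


CS = (t0 - recovered) / (t0 - ts) * 100
= (16.5 - 12.6) / (16.5 - 8.4) * 100
= 3.9 / 8.1 * 100
= 48.1%

48.1%


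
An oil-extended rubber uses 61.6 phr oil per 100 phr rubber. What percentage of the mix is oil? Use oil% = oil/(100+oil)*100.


Oil % = oil / (100 + oil) * 100
= 61.6 / (100 + 61.6) * 100
= 61.6 / 161.6 * 100
= 38.12%

38.12%


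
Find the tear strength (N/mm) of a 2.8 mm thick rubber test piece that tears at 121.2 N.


Tear strength = force / thickness
= 121.2 / 2.8
= 43.29 N/mm

43.29 N/mm


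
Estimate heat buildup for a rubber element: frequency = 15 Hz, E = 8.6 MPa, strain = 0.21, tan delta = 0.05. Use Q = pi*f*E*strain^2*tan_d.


Q = pi * f * E * strain^2 * tan_d
= pi * 15 * 8.6 * 0.21^2 * 0.05
= pi * 15 * 8.6 * 0.0441 * 0.05
= 0.8936

Q = 0.8936


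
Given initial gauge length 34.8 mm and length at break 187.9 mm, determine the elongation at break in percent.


Elongation = (Lf - L0) / L0 * 100
= (187.9 - 34.8) / 34.8 * 100
= 153.1 / 34.8 * 100
= 439.9%

439.9%


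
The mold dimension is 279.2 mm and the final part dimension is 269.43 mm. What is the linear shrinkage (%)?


Shrinkage = (mold - part) / mold * 100
= (279.2 - 269.43) / 279.2 * 100
= 9.77 / 279.2 * 100
= 3.5%

3.5%


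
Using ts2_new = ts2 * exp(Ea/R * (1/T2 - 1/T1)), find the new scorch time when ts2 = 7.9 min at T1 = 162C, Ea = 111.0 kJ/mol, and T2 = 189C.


Convert temperatures: T1 = 162 + 273.15 = 435.15 K, T2 = 189 + 273.15 = 462.15 K
ts2_new = 7.9 * exp(111000 / 8.314 * (1/462.15 - 1/435.15))
1/T2 - 1/T1 = -1.3426e-04
ts2_new = 1.32 min

1.32 min


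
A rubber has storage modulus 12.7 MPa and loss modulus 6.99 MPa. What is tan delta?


tan delta = E'' / E'
= 6.99 / 12.7
= 0.5504

tan delta = 0.5504


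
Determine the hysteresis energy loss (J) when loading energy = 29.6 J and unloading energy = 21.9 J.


Hysteresis loss = loading - unloading
= 29.6 - 21.9
= 7.7 J

7.7 J


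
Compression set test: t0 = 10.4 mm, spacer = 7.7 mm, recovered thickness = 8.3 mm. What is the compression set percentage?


CS = (t0 - recovered) / (t0 - ts) * 100
= (10.4 - 8.3) / (10.4 - 7.7) * 100
= 2.1 / 2.7 * 100
= 77.8%

77.8%


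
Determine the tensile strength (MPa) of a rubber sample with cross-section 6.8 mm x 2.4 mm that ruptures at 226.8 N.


Area = width * thickness = 6.8 * 2.4 = 16.32 mm^2
TS = force / area = 226.8 / 16.32 = 13.9 MPa

13.9 MPa


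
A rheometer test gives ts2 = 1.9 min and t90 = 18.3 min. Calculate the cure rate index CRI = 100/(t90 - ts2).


CRI = 100 / (t90 - ts2)
= 100 / (18.3 - 1.9)
= 100 / 16.4
= 6.1 min^-1

6.1 min^-1


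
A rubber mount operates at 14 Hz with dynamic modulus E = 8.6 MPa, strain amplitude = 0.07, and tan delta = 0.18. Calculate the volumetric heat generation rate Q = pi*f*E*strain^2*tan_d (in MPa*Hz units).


Q = pi * f * E * strain^2 * tan_d
= pi * 14 * 8.6 * 0.07^2 * 0.18
= pi * 14 * 8.6 * 0.0049 * 0.18
= 0.3336

Q = 0.3336


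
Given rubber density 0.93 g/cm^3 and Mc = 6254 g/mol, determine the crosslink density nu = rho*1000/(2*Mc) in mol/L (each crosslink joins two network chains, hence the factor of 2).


nu = rho * 1000 / (2 * Mc)
nu = 0.93 * 1000 / (2 * 6254)
nu = 930.0 / 12508
nu = 0.0744 mol/L

0.0744 mol/L


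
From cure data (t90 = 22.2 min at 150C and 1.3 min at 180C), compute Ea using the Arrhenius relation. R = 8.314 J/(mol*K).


T1 = 423.15 K, T2 = 453.15 K
1/T1 - 1/T2 = 1.5645e-04
ln(t1/t2) = ln(22.2/1.3) = 2.8377
Ea = 8.314 * 2.8377 / 1.5645e-04 = 150798.0981 J/mol
Ea = 150.8 kJ/mol

150.8 kJ/mol


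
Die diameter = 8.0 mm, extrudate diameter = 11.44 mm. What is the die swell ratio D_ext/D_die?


Die swell ratio = D_extrudate / D_die
= 11.44 / 8.0
= 1.43

Die swell = 1.43


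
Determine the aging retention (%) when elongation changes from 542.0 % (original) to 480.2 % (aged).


Retention = aged / original * 100
= 480.2 / 542.0 * 100
= 88.6%

88.6%


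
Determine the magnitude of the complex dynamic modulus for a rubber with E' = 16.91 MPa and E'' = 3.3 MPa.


|E*| = sqrt(E'^2 + E''^2)
= sqrt(16.91^2 + 3.3^2)
= sqrt(285.9481 + 10.8900)
= 17.229 MPa

17.229 MPa


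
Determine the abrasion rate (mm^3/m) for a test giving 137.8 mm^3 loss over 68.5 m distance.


Rate = volume_loss / distance
= 137.8 / 68.5
= 2.012 mm^3/m

2.012 mm^3/m


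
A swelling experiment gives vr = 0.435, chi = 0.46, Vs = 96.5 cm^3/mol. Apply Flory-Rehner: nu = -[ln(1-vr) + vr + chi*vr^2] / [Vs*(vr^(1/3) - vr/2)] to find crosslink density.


ln(1 - vr) = ln(1 - 0.435) = -0.5709
Numerator = -((-0.5709) + 0.435 + 0.46 * 0.435^2) = 0.0489
Denominator = 96.5 * (0.435^(1/3) - 0.435/2) = 52.1292
nu = 0.0489 / 52.1292 = 9.3779e-04 mol/cm^3

9.3779e-04 mol/cm^3


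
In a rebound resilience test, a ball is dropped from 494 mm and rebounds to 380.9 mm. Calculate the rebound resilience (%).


Resilience = h_rebound / h_drop * 100
= 380.9 / 494 * 100
= 77.1%

77.1%


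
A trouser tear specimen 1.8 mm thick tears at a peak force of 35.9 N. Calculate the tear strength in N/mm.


Tear strength = force / thickness
= 35.9 / 1.8
= 19.94 N/mm

19.94 N/mm


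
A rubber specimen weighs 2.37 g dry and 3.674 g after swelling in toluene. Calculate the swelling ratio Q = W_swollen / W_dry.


Q = W_swollen / W_dry
Q = 3.674 / 2.37
Q = 1.55

Q = 1.55


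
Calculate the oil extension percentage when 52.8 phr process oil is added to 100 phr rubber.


Oil % = oil / (100 + oil) * 100
= 52.8 / (100 + 52.8) * 100
= 52.8 / 152.8 * 100
= 34.55%

34.55%


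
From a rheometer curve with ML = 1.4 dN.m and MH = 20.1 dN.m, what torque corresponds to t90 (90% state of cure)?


M90 = ML + 0.9 * (MH - ML)
M90 = 1.4 + 0.9 * (20.1 - 1.4)
M90 = 1.4 + 0.9 * 18.7
M90 = 18.23 dN.m

18.23 dN.m


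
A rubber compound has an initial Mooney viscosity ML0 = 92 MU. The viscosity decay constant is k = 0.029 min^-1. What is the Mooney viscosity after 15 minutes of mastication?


ML = ML0 * exp(-k * t)
ML = 92 * exp(-0.029 * 15)
ML = 92 * 0.6473
ML = 59.55 MU

59.55 MU


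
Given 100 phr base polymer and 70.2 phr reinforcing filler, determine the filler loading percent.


Filler % = filler / (rubber + filler) * 100
= 70.2 / (100 + 70.2) * 100
= 70.2 / 170.2 * 100
= 41.25%

41.25%


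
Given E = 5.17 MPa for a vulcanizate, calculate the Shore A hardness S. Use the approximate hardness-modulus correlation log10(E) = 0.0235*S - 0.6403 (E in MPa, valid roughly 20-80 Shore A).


log10(E) = 0.0235*S - 0.6403  =>  S = (log10(E) + 0.6403) / 0.0235
log10(5.17) = 0.713491
S = (0.713491 + 0.6403) / 0.0235 = 1.353791 / 0.0235
S = 57.6

Shore A = 57.6


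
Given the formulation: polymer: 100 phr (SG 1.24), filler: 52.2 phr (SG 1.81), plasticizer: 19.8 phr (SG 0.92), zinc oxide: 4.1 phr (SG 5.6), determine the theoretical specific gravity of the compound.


Sum of weights = 176.1
Volume contributions:
  polymer: 100/1.24 = 80.6452
  filler: 52.2/1.81 = 28.8398
  plasticizer: 19.8/0.92 = 21.5217
  zinc oxide: 4.1/5.6 = 0.7321
Sum of volumes = 131.7388
SG = 176.1 / 131.7388 = 1.337

SG = 1.337


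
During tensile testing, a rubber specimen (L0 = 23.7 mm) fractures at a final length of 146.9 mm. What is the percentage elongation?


Elongation = (Lf - L0) / L0 * 100
= (146.9 - 23.7) / 23.7 * 100
= 123.2 / 23.7 * 100
= 519.8%

519.8%


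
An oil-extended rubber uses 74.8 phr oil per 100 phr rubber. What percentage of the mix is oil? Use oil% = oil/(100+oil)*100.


Oil % = oil / (100 + oil) * 100
= 74.8 / (100 + 74.8) * 100
= 74.8 / 174.8 * 100
= 42.79%

42.79%


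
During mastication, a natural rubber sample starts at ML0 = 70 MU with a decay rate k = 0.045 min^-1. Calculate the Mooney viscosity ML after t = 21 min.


ML = ML0 * exp(-k * t)
ML = 70 * exp(-0.045 * 21)
ML = 70 * 0.3887
ML = 27.21 MU

27.21 MU


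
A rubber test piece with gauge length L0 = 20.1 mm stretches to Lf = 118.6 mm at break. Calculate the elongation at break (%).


Elongation = (Lf - L0) / L0 * 100
= (118.6 - 20.1) / 20.1 * 100
= 98.5 / 20.1 * 100
= 490.0%

490.0%


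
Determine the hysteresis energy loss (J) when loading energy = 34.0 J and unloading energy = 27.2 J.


Hysteresis loss = loading - unloading
= 34.0 - 27.2
= 6.8 J

6.8 J


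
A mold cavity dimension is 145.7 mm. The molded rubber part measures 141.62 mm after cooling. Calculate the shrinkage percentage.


Shrinkage = (mold - part) / mold * 100
= (145.7 - 141.62) / 145.7 * 100
= 4.08 / 145.7 * 100
= 2.8%

2.8%


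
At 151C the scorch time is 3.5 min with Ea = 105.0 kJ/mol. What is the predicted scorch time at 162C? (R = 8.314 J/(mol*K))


Convert temperatures: T1 = 151 + 273.15 = 424.15 K, T2 = 162 + 273.15 = 435.15 K
ts2_new = 3.5 * exp(105000 / 8.314 * (1/435.15 - 1/424.15))
1/T2 - 1/T1 = -5.9598e-05
ts2_new = 1.65 min

1.65 min
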